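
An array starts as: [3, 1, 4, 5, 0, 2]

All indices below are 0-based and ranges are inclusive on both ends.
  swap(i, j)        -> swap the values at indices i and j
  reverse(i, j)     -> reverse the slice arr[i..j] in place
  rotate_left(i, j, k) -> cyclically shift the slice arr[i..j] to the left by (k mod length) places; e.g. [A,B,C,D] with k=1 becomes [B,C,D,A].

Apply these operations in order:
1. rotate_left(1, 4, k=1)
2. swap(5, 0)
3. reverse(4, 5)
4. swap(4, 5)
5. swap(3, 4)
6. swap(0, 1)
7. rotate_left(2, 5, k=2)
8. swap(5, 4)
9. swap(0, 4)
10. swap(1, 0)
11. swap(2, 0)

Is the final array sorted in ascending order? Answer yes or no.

After 1 (rotate_left(1, 4, k=1)): [3, 4, 5, 0, 1, 2]
After 2 (swap(5, 0)): [2, 4, 5, 0, 1, 3]
After 3 (reverse(4, 5)): [2, 4, 5, 0, 3, 1]
After 4 (swap(4, 5)): [2, 4, 5, 0, 1, 3]
After 5 (swap(3, 4)): [2, 4, 5, 1, 0, 3]
After 6 (swap(0, 1)): [4, 2, 5, 1, 0, 3]
After 7 (rotate_left(2, 5, k=2)): [4, 2, 0, 3, 5, 1]
After 8 (swap(5, 4)): [4, 2, 0, 3, 1, 5]
After 9 (swap(0, 4)): [1, 2, 0, 3, 4, 5]
After 10 (swap(1, 0)): [2, 1, 0, 3, 4, 5]
After 11 (swap(2, 0)): [0, 1, 2, 3, 4, 5]

Answer: yes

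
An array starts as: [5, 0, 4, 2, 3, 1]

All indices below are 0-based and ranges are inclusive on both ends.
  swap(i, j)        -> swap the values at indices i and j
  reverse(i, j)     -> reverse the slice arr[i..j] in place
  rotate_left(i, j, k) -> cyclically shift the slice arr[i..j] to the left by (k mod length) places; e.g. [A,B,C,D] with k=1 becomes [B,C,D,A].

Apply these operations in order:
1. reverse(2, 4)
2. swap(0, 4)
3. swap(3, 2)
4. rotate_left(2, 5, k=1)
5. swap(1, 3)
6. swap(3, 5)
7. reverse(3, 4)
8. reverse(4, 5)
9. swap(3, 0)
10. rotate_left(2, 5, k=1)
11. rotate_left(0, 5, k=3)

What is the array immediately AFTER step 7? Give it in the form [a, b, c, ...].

Answer: [4, 5, 3, 1, 2, 0]

Derivation:
After 1 (reverse(2, 4)): [5, 0, 3, 2, 4, 1]
After 2 (swap(0, 4)): [4, 0, 3, 2, 5, 1]
After 3 (swap(3, 2)): [4, 0, 2, 3, 5, 1]
After 4 (rotate_left(2, 5, k=1)): [4, 0, 3, 5, 1, 2]
After 5 (swap(1, 3)): [4, 5, 3, 0, 1, 2]
After 6 (swap(3, 5)): [4, 5, 3, 2, 1, 0]
After 7 (reverse(3, 4)): [4, 5, 3, 1, 2, 0]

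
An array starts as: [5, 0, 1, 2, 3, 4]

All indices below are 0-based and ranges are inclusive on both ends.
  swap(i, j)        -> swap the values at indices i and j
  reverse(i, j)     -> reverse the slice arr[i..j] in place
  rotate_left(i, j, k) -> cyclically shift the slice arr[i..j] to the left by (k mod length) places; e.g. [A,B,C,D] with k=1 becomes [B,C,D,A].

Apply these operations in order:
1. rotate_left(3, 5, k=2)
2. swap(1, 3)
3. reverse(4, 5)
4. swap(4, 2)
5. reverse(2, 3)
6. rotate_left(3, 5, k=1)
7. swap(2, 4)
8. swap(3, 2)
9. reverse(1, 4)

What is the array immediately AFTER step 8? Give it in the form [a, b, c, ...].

After 1 (rotate_left(3, 5, k=2)): [5, 0, 1, 4, 2, 3]
After 2 (swap(1, 3)): [5, 4, 1, 0, 2, 3]
After 3 (reverse(4, 5)): [5, 4, 1, 0, 3, 2]
After 4 (swap(4, 2)): [5, 4, 3, 0, 1, 2]
After 5 (reverse(2, 3)): [5, 4, 0, 3, 1, 2]
After 6 (rotate_left(3, 5, k=1)): [5, 4, 0, 1, 2, 3]
After 7 (swap(2, 4)): [5, 4, 2, 1, 0, 3]
After 8 (swap(3, 2)): [5, 4, 1, 2, 0, 3]

Answer: [5, 4, 1, 2, 0, 3]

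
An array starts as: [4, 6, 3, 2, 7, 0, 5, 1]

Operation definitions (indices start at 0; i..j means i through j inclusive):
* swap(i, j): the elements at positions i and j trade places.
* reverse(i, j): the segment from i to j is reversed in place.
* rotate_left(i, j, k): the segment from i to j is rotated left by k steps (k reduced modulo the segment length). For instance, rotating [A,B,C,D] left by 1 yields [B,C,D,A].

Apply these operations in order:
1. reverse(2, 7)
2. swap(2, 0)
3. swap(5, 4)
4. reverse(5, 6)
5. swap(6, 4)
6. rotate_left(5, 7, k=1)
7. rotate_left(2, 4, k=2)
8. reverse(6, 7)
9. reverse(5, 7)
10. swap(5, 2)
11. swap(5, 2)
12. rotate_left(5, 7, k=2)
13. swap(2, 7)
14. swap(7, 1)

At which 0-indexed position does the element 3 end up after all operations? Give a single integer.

Answer: 6

Derivation:
After 1 (reverse(2, 7)): [4, 6, 1, 5, 0, 7, 2, 3]
After 2 (swap(2, 0)): [1, 6, 4, 5, 0, 7, 2, 3]
After 3 (swap(5, 4)): [1, 6, 4, 5, 7, 0, 2, 3]
After 4 (reverse(5, 6)): [1, 6, 4, 5, 7, 2, 0, 3]
After 5 (swap(6, 4)): [1, 6, 4, 5, 0, 2, 7, 3]
After 6 (rotate_left(5, 7, k=1)): [1, 6, 4, 5, 0, 7, 3, 2]
After 7 (rotate_left(2, 4, k=2)): [1, 6, 0, 4, 5, 7, 3, 2]
After 8 (reverse(6, 7)): [1, 6, 0, 4, 5, 7, 2, 3]
After 9 (reverse(5, 7)): [1, 6, 0, 4, 5, 3, 2, 7]
After 10 (swap(5, 2)): [1, 6, 3, 4, 5, 0, 2, 7]
After 11 (swap(5, 2)): [1, 6, 0, 4, 5, 3, 2, 7]
After 12 (rotate_left(5, 7, k=2)): [1, 6, 0, 4, 5, 7, 3, 2]
After 13 (swap(2, 7)): [1, 6, 2, 4, 5, 7, 3, 0]
After 14 (swap(7, 1)): [1, 0, 2, 4, 5, 7, 3, 6]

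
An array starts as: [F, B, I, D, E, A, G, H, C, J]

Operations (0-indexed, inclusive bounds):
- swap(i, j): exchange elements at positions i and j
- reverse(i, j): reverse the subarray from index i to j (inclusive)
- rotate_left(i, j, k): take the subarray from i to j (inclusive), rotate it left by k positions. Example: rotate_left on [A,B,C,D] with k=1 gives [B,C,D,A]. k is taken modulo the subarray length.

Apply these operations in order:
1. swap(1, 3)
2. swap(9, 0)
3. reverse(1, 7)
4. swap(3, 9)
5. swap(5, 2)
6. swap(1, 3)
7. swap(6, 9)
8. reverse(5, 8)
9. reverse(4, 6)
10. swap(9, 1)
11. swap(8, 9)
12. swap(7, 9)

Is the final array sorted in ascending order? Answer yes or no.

Answer: no

Derivation:
After 1 (swap(1, 3)): [F, D, I, B, E, A, G, H, C, J]
After 2 (swap(9, 0)): [J, D, I, B, E, A, G, H, C, F]
After 3 (reverse(1, 7)): [J, H, G, A, E, B, I, D, C, F]
After 4 (swap(3, 9)): [J, H, G, F, E, B, I, D, C, A]
After 5 (swap(5, 2)): [J, H, B, F, E, G, I, D, C, A]
After 6 (swap(1, 3)): [J, F, B, H, E, G, I, D, C, A]
After 7 (swap(6, 9)): [J, F, B, H, E, G, A, D, C, I]
After 8 (reverse(5, 8)): [J, F, B, H, E, C, D, A, G, I]
After 9 (reverse(4, 6)): [J, F, B, H, D, C, E, A, G, I]
After 10 (swap(9, 1)): [J, I, B, H, D, C, E, A, G, F]
After 11 (swap(8, 9)): [J, I, B, H, D, C, E, A, F, G]
After 12 (swap(7, 9)): [J, I, B, H, D, C, E, G, F, A]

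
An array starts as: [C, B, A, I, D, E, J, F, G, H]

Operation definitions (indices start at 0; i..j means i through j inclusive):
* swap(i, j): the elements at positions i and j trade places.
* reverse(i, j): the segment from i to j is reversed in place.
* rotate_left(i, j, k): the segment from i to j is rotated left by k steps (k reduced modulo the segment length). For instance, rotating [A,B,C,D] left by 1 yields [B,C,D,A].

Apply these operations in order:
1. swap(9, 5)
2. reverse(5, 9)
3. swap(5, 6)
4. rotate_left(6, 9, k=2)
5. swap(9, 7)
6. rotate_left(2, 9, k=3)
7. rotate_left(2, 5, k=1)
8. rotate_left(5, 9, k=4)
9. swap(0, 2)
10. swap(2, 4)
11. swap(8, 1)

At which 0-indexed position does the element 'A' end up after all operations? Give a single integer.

Answer: 1

Derivation:
After 1 (swap(9, 5)): [C, B, A, I, D, H, J, F, G, E]
After 2 (reverse(5, 9)): [C, B, A, I, D, E, G, F, J, H]
After 3 (swap(5, 6)): [C, B, A, I, D, G, E, F, J, H]
After 4 (rotate_left(6, 9, k=2)): [C, B, A, I, D, G, J, H, E, F]
After 5 (swap(9, 7)): [C, B, A, I, D, G, J, F, E, H]
After 6 (rotate_left(2, 9, k=3)): [C, B, G, J, F, E, H, A, I, D]
After 7 (rotate_left(2, 5, k=1)): [C, B, J, F, E, G, H, A, I, D]
After 8 (rotate_left(5, 9, k=4)): [C, B, J, F, E, D, G, H, A, I]
After 9 (swap(0, 2)): [J, B, C, F, E, D, G, H, A, I]
After 10 (swap(2, 4)): [J, B, E, F, C, D, G, H, A, I]
After 11 (swap(8, 1)): [J, A, E, F, C, D, G, H, B, I]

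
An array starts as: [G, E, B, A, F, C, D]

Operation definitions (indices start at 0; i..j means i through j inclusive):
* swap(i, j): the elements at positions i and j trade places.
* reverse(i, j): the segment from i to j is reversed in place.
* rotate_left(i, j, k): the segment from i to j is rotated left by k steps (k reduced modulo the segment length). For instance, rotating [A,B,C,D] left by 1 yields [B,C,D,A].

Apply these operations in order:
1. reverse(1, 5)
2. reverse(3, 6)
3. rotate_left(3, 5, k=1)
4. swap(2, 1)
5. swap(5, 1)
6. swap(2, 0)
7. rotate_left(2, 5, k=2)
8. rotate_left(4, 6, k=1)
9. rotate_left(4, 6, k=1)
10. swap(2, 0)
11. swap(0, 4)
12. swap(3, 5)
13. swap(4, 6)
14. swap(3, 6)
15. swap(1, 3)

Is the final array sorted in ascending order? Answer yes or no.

Answer: yes

Derivation:
After 1 (reverse(1, 5)): [G, C, F, A, B, E, D]
After 2 (reverse(3, 6)): [G, C, F, D, E, B, A]
After 3 (rotate_left(3, 5, k=1)): [G, C, F, E, B, D, A]
After 4 (swap(2, 1)): [G, F, C, E, B, D, A]
After 5 (swap(5, 1)): [G, D, C, E, B, F, A]
After 6 (swap(2, 0)): [C, D, G, E, B, F, A]
After 7 (rotate_left(2, 5, k=2)): [C, D, B, F, G, E, A]
After 8 (rotate_left(4, 6, k=1)): [C, D, B, F, E, A, G]
After 9 (rotate_left(4, 6, k=1)): [C, D, B, F, A, G, E]
After 10 (swap(2, 0)): [B, D, C, F, A, G, E]
After 11 (swap(0, 4)): [A, D, C, F, B, G, E]
After 12 (swap(3, 5)): [A, D, C, G, B, F, E]
After 13 (swap(4, 6)): [A, D, C, G, E, F, B]
After 14 (swap(3, 6)): [A, D, C, B, E, F, G]
After 15 (swap(1, 3)): [A, B, C, D, E, F, G]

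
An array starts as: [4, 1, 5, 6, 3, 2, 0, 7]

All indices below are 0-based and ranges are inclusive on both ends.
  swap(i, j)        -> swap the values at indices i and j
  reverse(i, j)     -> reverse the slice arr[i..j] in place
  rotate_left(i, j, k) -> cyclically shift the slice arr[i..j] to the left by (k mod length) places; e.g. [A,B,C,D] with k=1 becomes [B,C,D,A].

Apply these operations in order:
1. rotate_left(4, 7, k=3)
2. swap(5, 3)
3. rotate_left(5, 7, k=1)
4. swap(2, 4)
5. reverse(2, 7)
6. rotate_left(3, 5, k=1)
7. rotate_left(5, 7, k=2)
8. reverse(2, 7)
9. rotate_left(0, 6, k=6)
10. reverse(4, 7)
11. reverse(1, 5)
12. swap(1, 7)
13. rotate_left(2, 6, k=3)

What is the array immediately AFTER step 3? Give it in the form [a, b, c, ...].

After 1 (rotate_left(4, 7, k=3)): [4, 1, 5, 6, 7, 3, 2, 0]
After 2 (swap(5, 3)): [4, 1, 5, 3, 7, 6, 2, 0]
After 3 (rotate_left(5, 7, k=1)): [4, 1, 5, 3, 7, 2, 0, 6]

Answer: [4, 1, 5, 3, 7, 2, 0, 6]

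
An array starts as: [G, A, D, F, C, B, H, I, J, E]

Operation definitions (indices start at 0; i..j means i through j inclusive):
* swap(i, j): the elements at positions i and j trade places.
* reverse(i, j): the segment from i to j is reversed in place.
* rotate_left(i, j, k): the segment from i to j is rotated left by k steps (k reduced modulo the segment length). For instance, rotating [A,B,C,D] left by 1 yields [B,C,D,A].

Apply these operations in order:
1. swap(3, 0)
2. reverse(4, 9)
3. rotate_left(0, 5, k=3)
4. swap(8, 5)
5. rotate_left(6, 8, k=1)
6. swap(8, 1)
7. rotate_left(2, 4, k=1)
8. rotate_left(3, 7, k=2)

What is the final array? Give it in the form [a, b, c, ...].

Answer: [G, I, F, B, H, D, A, J, E, C]

Derivation:
After 1 (swap(3, 0)): [F, A, D, G, C, B, H, I, J, E]
After 2 (reverse(4, 9)): [F, A, D, G, E, J, I, H, B, C]
After 3 (rotate_left(0, 5, k=3)): [G, E, J, F, A, D, I, H, B, C]
After 4 (swap(8, 5)): [G, E, J, F, A, B, I, H, D, C]
After 5 (rotate_left(6, 8, k=1)): [G, E, J, F, A, B, H, D, I, C]
After 6 (swap(8, 1)): [G, I, J, F, A, B, H, D, E, C]
After 7 (rotate_left(2, 4, k=1)): [G, I, F, A, J, B, H, D, E, C]
After 8 (rotate_left(3, 7, k=2)): [G, I, F, B, H, D, A, J, E, C]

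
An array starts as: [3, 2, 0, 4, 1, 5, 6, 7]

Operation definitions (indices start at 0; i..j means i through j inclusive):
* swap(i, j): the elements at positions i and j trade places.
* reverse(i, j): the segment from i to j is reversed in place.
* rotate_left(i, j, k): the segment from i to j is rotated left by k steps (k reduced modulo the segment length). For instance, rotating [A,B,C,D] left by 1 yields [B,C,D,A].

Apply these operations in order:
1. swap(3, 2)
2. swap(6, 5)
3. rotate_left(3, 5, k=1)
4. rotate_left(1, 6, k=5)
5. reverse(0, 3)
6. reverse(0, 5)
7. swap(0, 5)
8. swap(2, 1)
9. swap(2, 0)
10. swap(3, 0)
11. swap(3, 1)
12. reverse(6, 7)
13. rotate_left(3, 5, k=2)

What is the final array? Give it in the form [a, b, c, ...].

After 1 (swap(3, 2)): [3, 2, 4, 0, 1, 5, 6, 7]
After 2 (swap(6, 5)): [3, 2, 4, 0, 1, 6, 5, 7]
After 3 (rotate_left(3, 5, k=1)): [3, 2, 4, 1, 6, 0, 5, 7]
After 4 (rotate_left(1, 6, k=5)): [3, 5, 2, 4, 1, 6, 0, 7]
After 5 (reverse(0, 3)): [4, 2, 5, 3, 1, 6, 0, 7]
After 6 (reverse(0, 5)): [6, 1, 3, 5, 2, 4, 0, 7]
After 7 (swap(0, 5)): [4, 1, 3, 5, 2, 6, 0, 7]
After 8 (swap(2, 1)): [4, 3, 1, 5, 2, 6, 0, 7]
After 9 (swap(2, 0)): [1, 3, 4, 5, 2, 6, 0, 7]
After 10 (swap(3, 0)): [5, 3, 4, 1, 2, 6, 0, 7]
After 11 (swap(3, 1)): [5, 1, 4, 3, 2, 6, 0, 7]
After 12 (reverse(6, 7)): [5, 1, 4, 3, 2, 6, 7, 0]
After 13 (rotate_left(3, 5, k=2)): [5, 1, 4, 6, 3, 2, 7, 0]

Answer: [5, 1, 4, 6, 3, 2, 7, 0]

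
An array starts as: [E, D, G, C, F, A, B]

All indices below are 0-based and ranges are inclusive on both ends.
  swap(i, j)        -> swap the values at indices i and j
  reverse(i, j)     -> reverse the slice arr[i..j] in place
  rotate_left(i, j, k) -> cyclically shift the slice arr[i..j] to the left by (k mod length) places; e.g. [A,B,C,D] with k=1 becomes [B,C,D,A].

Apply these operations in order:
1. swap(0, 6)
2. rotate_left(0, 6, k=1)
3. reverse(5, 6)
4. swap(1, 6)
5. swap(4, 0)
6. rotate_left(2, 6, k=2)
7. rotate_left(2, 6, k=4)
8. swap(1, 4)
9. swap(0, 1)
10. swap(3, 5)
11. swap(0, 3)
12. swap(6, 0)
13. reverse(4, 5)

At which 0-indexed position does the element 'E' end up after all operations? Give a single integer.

Answer: 5

Derivation:
After 1 (swap(0, 6)): [B, D, G, C, F, A, E]
After 2 (rotate_left(0, 6, k=1)): [D, G, C, F, A, E, B]
After 3 (reverse(5, 6)): [D, G, C, F, A, B, E]
After 4 (swap(1, 6)): [D, E, C, F, A, B, G]
After 5 (swap(4, 0)): [A, E, C, F, D, B, G]
After 6 (rotate_left(2, 6, k=2)): [A, E, D, B, G, C, F]
After 7 (rotate_left(2, 6, k=4)): [A, E, F, D, B, G, C]
After 8 (swap(1, 4)): [A, B, F, D, E, G, C]
After 9 (swap(0, 1)): [B, A, F, D, E, G, C]
After 10 (swap(3, 5)): [B, A, F, G, E, D, C]
After 11 (swap(0, 3)): [G, A, F, B, E, D, C]
After 12 (swap(6, 0)): [C, A, F, B, E, D, G]
After 13 (reverse(4, 5)): [C, A, F, B, D, E, G]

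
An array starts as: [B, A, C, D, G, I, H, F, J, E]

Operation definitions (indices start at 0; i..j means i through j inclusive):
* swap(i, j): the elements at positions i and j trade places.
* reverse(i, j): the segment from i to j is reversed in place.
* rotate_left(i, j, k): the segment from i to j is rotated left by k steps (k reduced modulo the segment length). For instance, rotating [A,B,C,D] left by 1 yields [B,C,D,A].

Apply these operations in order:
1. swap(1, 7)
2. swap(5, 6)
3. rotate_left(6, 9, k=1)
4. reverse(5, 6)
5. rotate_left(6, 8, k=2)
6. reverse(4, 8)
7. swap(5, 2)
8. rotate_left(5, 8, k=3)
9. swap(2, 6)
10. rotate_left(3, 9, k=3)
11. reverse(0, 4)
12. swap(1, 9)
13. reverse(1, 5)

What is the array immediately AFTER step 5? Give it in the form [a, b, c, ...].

Answer: [B, F, C, D, G, A, E, H, J, I]

Derivation:
After 1 (swap(1, 7)): [B, F, C, D, G, I, H, A, J, E]
After 2 (swap(5, 6)): [B, F, C, D, G, H, I, A, J, E]
After 3 (rotate_left(6, 9, k=1)): [B, F, C, D, G, H, A, J, E, I]
After 4 (reverse(5, 6)): [B, F, C, D, G, A, H, J, E, I]
After 5 (rotate_left(6, 8, k=2)): [B, F, C, D, G, A, E, H, J, I]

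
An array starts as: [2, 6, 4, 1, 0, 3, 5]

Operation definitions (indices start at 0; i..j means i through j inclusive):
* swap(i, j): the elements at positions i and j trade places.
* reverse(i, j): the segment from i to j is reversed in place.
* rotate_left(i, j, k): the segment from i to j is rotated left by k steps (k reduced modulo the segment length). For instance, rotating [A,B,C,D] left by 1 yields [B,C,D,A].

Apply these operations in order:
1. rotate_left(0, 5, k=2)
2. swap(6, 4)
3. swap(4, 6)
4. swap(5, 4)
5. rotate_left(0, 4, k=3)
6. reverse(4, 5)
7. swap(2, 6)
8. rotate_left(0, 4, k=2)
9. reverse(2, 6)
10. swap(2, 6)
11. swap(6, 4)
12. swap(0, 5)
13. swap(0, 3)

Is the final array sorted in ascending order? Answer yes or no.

Answer: yes

Derivation:
After 1 (rotate_left(0, 5, k=2)): [4, 1, 0, 3, 2, 6, 5]
After 2 (swap(6, 4)): [4, 1, 0, 3, 5, 6, 2]
After 3 (swap(4, 6)): [4, 1, 0, 3, 2, 6, 5]
After 4 (swap(5, 4)): [4, 1, 0, 3, 6, 2, 5]
After 5 (rotate_left(0, 4, k=3)): [3, 6, 4, 1, 0, 2, 5]
After 6 (reverse(4, 5)): [3, 6, 4, 1, 2, 0, 5]
After 7 (swap(2, 6)): [3, 6, 5, 1, 2, 0, 4]
After 8 (rotate_left(0, 4, k=2)): [5, 1, 2, 3, 6, 0, 4]
After 9 (reverse(2, 6)): [5, 1, 4, 0, 6, 3, 2]
After 10 (swap(2, 6)): [5, 1, 2, 0, 6, 3, 4]
After 11 (swap(6, 4)): [5, 1, 2, 0, 4, 3, 6]
After 12 (swap(0, 5)): [3, 1, 2, 0, 4, 5, 6]
After 13 (swap(0, 3)): [0, 1, 2, 3, 4, 5, 6]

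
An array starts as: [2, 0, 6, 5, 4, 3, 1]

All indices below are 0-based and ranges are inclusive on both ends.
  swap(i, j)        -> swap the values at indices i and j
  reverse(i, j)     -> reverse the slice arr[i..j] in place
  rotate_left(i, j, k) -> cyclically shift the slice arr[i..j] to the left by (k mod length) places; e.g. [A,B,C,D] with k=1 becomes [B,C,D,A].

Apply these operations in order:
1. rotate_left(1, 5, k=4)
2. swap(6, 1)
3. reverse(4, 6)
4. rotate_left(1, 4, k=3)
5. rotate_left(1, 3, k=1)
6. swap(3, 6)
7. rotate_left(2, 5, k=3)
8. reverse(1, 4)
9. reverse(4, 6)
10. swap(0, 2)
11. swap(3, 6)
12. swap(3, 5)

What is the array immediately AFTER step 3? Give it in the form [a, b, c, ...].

Answer: [2, 1, 0, 6, 3, 4, 5]

Derivation:
After 1 (rotate_left(1, 5, k=4)): [2, 3, 0, 6, 5, 4, 1]
After 2 (swap(6, 1)): [2, 1, 0, 6, 5, 4, 3]
After 3 (reverse(4, 6)): [2, 1, 0, 6, 3, 4, 5]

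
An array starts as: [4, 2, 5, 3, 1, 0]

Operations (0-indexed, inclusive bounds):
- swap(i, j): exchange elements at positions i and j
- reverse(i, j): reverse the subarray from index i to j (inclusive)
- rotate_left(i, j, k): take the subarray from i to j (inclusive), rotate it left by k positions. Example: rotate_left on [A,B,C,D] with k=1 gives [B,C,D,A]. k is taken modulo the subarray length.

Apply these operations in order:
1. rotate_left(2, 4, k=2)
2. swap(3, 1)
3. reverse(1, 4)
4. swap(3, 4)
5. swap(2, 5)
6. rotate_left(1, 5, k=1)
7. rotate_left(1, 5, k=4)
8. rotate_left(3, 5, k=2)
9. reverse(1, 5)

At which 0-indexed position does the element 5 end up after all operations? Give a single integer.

After 1 (rotate_left(2, 4, k=2)): [4, 2, 1, 5, 3, 0]
After 2 (swap(3, 1)): [4, 5, 1, 2, 3, 0]
After 3 (reverse(1, 4)): [4, 3, 2, 1, 5, 0]
After 4 (swap(3, 4)): [4, 3, 2, 5, 1, 0]
After 5 (swap(2, 5)): [4, 3, 0, 5, 1, 2]
After 6 (rotate_left(1, 5, k=1)): [4, 0, 5, 1, 2, 3]
After 7 (rotate_left(1, 5, k=4)): [4, 3, 0, 5, 1, 2]
After 8 (rotate_left(3, 5, k=2)): [4, 3, 0, 2, 5, 1]
After 9 (reverse(1, 5)): [4, 1, 5, 2, 0, 3]

Answer: 2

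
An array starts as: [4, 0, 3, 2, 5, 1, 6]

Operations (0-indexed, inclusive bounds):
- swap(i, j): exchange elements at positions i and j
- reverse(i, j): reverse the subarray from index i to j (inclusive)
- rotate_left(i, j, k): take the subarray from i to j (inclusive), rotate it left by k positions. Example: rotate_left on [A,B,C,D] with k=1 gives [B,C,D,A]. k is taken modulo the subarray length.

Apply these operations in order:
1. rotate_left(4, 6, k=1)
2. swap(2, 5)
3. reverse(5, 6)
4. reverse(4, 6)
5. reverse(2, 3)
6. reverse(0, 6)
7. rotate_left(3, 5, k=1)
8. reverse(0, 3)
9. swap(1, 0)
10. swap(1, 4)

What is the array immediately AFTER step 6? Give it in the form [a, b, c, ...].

Answer: [1, 5, 3, 6, 2, 0, 4]

Derivation:
After 1 (rotate_left(4, 6, k=1)): [4, 0, 3, 2, 1, 6, 5]
After 2 (swap(2, 5)): [4, 0, 6, 2, 1, 3, 5]
After 3 (reverse(5, 6)): [4, 0, 6, 2, 1, 5, 3]
After 4 (reverse(4, 6)): [4, 0, 6, 2, 3, 5, 1]
After 5 (reverse(2, 3)): [4, 0, 2, 6, 3, 5, 1]
After 6 (reverse(0, 6)): [1, 5, 3, 6, 2, 0, 4]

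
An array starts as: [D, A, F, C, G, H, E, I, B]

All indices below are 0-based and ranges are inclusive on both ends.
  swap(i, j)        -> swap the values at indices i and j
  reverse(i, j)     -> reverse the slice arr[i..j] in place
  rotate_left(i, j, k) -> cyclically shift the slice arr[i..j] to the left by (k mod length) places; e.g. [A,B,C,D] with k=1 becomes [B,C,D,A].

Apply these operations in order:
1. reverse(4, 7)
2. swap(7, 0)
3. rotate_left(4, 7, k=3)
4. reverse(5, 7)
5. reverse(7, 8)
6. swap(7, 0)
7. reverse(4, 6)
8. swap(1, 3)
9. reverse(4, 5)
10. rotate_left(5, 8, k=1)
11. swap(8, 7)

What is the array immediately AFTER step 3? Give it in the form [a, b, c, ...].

After 1 (reverse(4, 7)): [D, A, F, C, I, E, H, G, B]
After 2 (swap(7, 0)): [G, A, F, C, I, E, H, D, B]
After 3 (rotate_left(4, 7, k=3)): [G, A, F, C, D, I, E, H, B]

Answer: [G, A, F, C, D, I, E, H, B]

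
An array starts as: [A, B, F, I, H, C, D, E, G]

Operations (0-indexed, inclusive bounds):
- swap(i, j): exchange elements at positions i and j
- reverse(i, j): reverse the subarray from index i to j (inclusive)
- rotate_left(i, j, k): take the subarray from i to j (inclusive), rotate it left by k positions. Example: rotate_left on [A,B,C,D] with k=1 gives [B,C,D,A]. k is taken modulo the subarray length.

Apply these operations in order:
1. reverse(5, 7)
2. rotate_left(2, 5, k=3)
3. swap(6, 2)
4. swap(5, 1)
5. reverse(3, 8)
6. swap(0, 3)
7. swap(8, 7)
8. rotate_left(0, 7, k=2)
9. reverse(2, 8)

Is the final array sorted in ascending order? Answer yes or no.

Answer: no

Derivation:
After 1 (reverse(5, 7)): [A, B, F, I, H, E, D, C, G]
After 2 (rotate_left(2, 5, k=3)): [A, B, E, F, I, H, D, C, G]
After 3 (swap(6, 2)): [A, B, D, F, I, H, E, C, G]
After 4 (swap(5, 1)): [A, H, D, F, I, B, E, C, G]
After 5 (reverse(3, 8)): [A, H, D, G, C, E, B, I, F]
After 6 (swap(0, 3)): [G, H, D, A, C, E, B, I, F]
After 7 (swap(8, 7)): [G, H, D, A, C, E, B, F, I]
After 8 (rotate_left(0, 7, k=2)): [D, A, C, E, B, F, G, H, I]
After 9 (reverse(2, 8)): [D, A, I, H, G, F, B, E, C]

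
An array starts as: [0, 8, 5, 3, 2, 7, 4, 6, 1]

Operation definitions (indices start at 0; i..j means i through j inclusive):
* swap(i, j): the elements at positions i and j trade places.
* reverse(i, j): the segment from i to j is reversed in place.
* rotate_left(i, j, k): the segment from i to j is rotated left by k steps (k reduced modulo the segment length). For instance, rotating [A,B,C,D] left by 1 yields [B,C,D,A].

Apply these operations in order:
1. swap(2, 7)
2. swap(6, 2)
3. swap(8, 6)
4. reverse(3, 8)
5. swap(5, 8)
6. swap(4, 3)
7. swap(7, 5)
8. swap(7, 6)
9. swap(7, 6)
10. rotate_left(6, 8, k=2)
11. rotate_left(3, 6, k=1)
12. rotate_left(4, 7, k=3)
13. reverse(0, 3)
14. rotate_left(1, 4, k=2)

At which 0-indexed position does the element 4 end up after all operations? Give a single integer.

Answer: 3

Derivation:
After 1 (swap(2, 7)): [0, 8, 6, 3, 2, 7, 4, 5, 1]
After 2 (swap(6, 2)): [0, 8, 4, 3, 2, 7, 6, 5, 1]
After 3 (swap(8, 6)): [0, 8, 4, 3, 2, 7, 1, 5, 6]
After 4 (reverse(3, 8)): [0, 8, 4, 6, 5, 1, 7, 2, 3]
After 5 (swap(5, 8)): [0, 8, 4, 6, 5, 3, 7, 2, 1]
After 6 (swap(4, 3)): [0, 8, 4, 5, 6, 3, 7, 2, 1]
After 7 (swap(7, 5)): [0, 8, 4, 5, 6, 2, 7, 3, 1]
After 8 (swap(7, 6)): [0, 8, 4, 5, 6, 2, 3, 7, 1]
After 9 (swap(7, 6)): [0, 8, 4, 5, 6, 2, 7, 3, 1]
After 10 (rotate_left(6, 8, k=2)): [0, 8, 4, 5, 6, 2, 1, 7, 3]
After 11 (rotate_left(3, 6, k=1)): [0, 8, 4, 6, 2, 1, 5, 7, 3]
After 12 (rotate_left(4, 7, k=3)): [0, 8, 4, 6, 7, 2, 1, 5, 3]
After 13 (reverse(0, 3)): [6, 4, 8, 0, 7, 2, 1, 5, 3]
After 14 (rotate_left(1, 4, k=2)): [6, 0, 7, 4, 8, 2, 1, 5, 3]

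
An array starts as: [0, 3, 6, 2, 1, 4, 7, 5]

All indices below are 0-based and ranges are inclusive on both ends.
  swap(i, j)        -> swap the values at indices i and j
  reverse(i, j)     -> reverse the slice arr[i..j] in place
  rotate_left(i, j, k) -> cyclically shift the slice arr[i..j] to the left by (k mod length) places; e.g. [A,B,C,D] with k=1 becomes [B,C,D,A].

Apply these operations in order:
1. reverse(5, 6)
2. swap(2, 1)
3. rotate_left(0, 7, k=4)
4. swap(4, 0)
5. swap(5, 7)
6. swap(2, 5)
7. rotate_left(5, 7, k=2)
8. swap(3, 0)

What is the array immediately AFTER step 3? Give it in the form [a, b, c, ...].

Answer: [1, 7, 4, 5, 0, 6, 3, 2]

Derivation:
After 1 (reverse(5, 6)): [0, 3, 6, 2, 1, 7, 4, 5]
After 2 (swap(2, 1)): [0, 6, 3, 2, 1, 7, 4, 5]
After 3 (rotate_left(0, 7, k=4)): [1, 7, 4, 5, 0, 6, 3, 2]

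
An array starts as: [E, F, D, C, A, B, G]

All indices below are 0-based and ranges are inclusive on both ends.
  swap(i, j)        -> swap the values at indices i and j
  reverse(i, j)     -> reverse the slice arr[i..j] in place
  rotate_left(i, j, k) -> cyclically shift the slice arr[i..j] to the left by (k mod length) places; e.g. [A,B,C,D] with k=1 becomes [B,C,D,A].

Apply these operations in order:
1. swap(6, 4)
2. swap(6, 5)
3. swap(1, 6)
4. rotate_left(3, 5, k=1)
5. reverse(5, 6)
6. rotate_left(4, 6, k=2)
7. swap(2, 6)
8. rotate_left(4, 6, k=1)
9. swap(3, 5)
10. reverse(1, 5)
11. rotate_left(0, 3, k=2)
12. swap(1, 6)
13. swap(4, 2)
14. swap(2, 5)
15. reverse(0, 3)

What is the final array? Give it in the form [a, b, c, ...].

After 1 (swap(6, 4)): [E, F, D, C, G, B, A]
After 2 (swap(6, 5)): [E, F, D, C, G, A, B]
After 3 (swap(1, 6)): [E, B, D, C, G, A, F]
After 4 (rotate_left(3, 5, k=1)): [E, B, D, G, A, C, F]
After 5 (reverse(5, 6)): [E, B, D, G, A, F, C]
After 6 (rotate_left(4, 6, k=2)): [E, B, D, G, C, A, F]
After 7 (swap(2, 6)): [E, B, F, G, C, A, D]
After 8 (rotate_left(4, 6, k=1)): [E, B, F, G, A, D, C]
After 9 (swap(3, 5)): [E, B, F, D, A, G, C]
After 10 (reverse(1, 5)): [E, G, A, D, F, B, C]
After 11 (rotate_left(0, 3, k=2)): [A, D, E, G, F, B, C]
After 12 (swap(1, 6)): [A, C, E, G, F, B, D]
After 13 (swap(4, 2)): [A, C, F, G, E, B, D]
After 14 (swap(2, 5)): [A, C, B, G, E, F, D]
After 15 (reverse(0, 3)): [G, B, C, A, E, F, D]

Answer: [G, B, C, A, E, F, D]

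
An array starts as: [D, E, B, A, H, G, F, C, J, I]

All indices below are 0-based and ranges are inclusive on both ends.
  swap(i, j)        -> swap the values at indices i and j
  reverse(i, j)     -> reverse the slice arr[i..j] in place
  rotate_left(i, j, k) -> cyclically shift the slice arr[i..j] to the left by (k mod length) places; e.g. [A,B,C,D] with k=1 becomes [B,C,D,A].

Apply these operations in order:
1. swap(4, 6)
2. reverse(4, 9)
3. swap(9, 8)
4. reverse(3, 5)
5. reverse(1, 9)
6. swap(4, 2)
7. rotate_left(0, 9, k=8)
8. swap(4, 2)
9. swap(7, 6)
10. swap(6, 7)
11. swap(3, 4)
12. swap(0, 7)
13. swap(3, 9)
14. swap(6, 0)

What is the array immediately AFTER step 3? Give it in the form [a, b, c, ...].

After 1 (swap(4, 6)): [D, E, B, A, F, G, H, C, J, I]
After 2 (reverse(4, 9)): [D, E, B, A, I, J, C, H, G, F]
After 3 (swap(9, 8)): [D, E, B, A, I, J, C, H, F, G]

Answer: [D, E, B, A, I, J, C, H, F, G]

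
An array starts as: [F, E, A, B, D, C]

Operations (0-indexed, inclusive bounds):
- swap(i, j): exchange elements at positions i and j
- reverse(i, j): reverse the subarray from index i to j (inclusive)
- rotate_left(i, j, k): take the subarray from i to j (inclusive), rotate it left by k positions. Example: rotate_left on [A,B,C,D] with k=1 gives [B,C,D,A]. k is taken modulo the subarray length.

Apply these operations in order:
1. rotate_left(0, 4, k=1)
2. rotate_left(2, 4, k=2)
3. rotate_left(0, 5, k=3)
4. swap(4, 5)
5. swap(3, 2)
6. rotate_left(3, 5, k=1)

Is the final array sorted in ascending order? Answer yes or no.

After 1 (rotate_left(0, 4, k=1)): [E, A, B, D, F, C]
After 2 (rotate_left(2, 4, k=2)): [E, A, F, B, D, C]
After 3 (rotate_left(0, 5, k=3)): [B, D, C, E, A, F]
After 4 (swap(4, 5)): [B, D, C, E, F, A]
After 5 (swap(3, 2)): [B, D, E, C, F, A]
After 6 (rotate_left(3, 5, k=1)): [B, D, E, F, A, C]

Answer: no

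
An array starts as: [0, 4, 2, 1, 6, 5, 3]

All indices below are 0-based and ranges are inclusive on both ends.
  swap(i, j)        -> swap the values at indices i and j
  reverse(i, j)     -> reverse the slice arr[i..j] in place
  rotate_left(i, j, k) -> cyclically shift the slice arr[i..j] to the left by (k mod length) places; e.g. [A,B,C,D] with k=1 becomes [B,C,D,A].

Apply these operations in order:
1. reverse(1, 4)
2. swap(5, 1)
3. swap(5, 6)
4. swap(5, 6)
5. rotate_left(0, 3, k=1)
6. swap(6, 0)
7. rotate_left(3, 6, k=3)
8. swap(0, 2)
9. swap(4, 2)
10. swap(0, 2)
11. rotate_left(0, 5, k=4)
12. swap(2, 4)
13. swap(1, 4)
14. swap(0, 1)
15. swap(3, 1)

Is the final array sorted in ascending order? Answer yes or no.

After 1 (reverse(1, 4)): [0, 6, 1, 2, 4, 5, 3]
After 2 (swap(5, 1)): [0, 5, 1, 2, 4, 6, 3]
After 3 (swap(5, 6)): [0, 5, 1, 2, 4, 3, 6]
After 4 (swap(5, 6)): [0, 5, 1, 2, 4, 6, 3]
After 5 (rotate_left(0, 3, k=1)): [5, 1, 2, 0, 4, 6, 3]
After 6 (swap(6, 0)): [3, 1, 2, 0, 4, 6, 5]
After 7 (rotate_left(3, 6, k=3)): [3, 1, 2, 5, 0, 4, 6]
After 8 (swap(0, 2)): [2, 1, 3, 5, 0, 4, 6]
After 9 (swap(4, 2)): [2, 1, 0, 5, 3, 4, 6]
After 10 (swap(0, 2)): [0, 1, 2, 5, 3, 4, 6]
After 11 (rotate_left(0, 5, k=4)): [3, 4, 0, 1, 2, 5, 6]
After 12 (swap(2, 4)): [3, 4, 2, 1, 0, 5, 6]
After 13 (swap(1, 4)): [3, 0, 2, 1, 4, 5, 6]
After 14 (swap(0, 1)): [0, 3, 2, 1, 4, 5, 6]
After 15 (swap(3, 1)): [0, 1, 2, 3, 4, 5, 6]

Answer: yes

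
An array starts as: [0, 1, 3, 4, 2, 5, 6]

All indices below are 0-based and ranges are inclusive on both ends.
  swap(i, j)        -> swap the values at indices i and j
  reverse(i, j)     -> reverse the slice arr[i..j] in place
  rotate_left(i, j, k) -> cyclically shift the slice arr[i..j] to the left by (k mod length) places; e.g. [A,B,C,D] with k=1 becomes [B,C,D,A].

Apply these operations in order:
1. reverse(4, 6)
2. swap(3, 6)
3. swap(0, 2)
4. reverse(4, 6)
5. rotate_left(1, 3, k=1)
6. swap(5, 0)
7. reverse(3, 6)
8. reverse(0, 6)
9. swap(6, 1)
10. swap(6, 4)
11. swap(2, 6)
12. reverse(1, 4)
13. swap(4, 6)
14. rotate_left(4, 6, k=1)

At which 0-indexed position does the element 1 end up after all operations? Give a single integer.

Answer: 0

Derivation:
After 1 (reverse(4, 6)): [0, 1, 3, 4, 6, 5, 2]
After 2 (swap(3, 6)): [0, 1, 3, 2, 6, 5, 4]
After 3 (swap(0, 2)): [3, 1, 0, 2, 6, 5, 4]
After 4 (reverse(4, 6)): [3, 1, 0, 2, 4, 5, 6]
After 5 (rotate_left(1, 3, k=1)): [3, 0, 2, 1, 4, 5, 6]
After 6 (swap(5, 0)): [5, 0, 2, 1, 4, 3, 6]
After 7 (reverse(3, 6)): [5, 0, 2, 6, 3, 4, 1]
After 8 (reverse(0, 6)): [1, 4, 3, 6, 2, 0, 5]
After 9 (swap(6, 1)): [1, 5, 3, 6, 2, 0, 4]
After 10 (swap(6, 4)): [1, 5, 3, 6, 4, 0, 2]
After 11 (swap(2, 6)): [1, 5, 2, 6, 4, 0, 3]
After 12 (reverse(1, 4)): [1, 4, 6, 2, 5, 0, 3]
After 13 (swap(4, 6)): [1, 4, 6, 2, 3, 0, 5]
After 14 (rotate_left(4, 6, k=1)): [1, 4, 6, 2, 0, 5, 3]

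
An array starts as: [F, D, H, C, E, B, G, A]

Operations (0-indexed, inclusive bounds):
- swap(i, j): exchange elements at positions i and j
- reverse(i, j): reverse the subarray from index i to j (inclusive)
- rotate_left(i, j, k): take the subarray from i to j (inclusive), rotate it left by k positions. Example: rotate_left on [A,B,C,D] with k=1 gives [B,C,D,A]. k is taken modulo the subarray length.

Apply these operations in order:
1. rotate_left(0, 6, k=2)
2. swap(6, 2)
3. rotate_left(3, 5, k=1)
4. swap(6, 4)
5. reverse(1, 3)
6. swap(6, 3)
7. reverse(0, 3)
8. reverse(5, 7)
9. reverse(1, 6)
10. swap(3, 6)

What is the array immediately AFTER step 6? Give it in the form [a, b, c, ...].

Answer: [H, G, D, F, E, B, C, A]

Derivation:
After 1 (rotate_left(0, 6, k=2)): [H, C, E, B, G, F, D, A]
After 2 (swap(6, 2)): [H, C, D, B, G, F, E, A]
After 3 (rotate_left(3, 5, k=1)): [H, C, D, G, F, B, E, A]
After 4 (swap(6, 4)): [H, C, D, G, E, B, F, A]
After 5 (reverse(1, 3)): [H, G, D, C, E, B, F, A]
After 6 (swap(6, 3)): [H, G, D, F, E, B, C, A]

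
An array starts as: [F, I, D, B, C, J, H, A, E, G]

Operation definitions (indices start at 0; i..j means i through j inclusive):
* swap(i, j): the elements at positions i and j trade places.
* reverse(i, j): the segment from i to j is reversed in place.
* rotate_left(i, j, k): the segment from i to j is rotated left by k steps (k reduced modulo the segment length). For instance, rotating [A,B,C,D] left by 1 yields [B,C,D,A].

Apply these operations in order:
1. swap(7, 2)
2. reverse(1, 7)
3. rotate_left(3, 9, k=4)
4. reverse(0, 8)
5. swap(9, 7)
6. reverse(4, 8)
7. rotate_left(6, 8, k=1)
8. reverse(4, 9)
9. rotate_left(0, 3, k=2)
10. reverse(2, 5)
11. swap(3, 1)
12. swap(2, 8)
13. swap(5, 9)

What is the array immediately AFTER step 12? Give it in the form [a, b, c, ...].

Answer: [J, D, A, G, C, B, E, I, H, F]

Derivation:
After 1 (swap(7, 2)): [F, I, A, B, C, J, H, D, E, G]
After 2 (reverse(1, 7)): [F, D, H, J, C, B, A, I, E, G]
After 3 (rotate_left(3, 9, k=4)): [F, D, H, I, E, G, J, C, B, A]
After 4 (reverse(0, 8)): [B, C, J, G, E, I, H, D, F, A]
After 5 (swap(9, 7)): [B, C, J, G, E, I, H, A, F, D]
After 6 (reverse(4, 8)): [B, C, J, G, F, A, H, I, E, D]
After 7 (rotate_left(6, 8, k=1)): [B, C, J, G, F, A, I, E, H, D]
After 8 (reverse(4, 9)): [B, C, J, G, D, H, E, I, A, F]
After 9 (rotate_left(0, 3, k=2)): [J, G, B, C, D, H, E, I, A, F]
After 10 (reverse(2, 5)): [J, G, H, D, C, B, E, I, A, F]
After 11 (swap(3, 1)): [J, D, H, G, C, B, E, I, A, F]
After 12 (swap(2, 8)): [J, D, A, G, C, B, E, I, H, F]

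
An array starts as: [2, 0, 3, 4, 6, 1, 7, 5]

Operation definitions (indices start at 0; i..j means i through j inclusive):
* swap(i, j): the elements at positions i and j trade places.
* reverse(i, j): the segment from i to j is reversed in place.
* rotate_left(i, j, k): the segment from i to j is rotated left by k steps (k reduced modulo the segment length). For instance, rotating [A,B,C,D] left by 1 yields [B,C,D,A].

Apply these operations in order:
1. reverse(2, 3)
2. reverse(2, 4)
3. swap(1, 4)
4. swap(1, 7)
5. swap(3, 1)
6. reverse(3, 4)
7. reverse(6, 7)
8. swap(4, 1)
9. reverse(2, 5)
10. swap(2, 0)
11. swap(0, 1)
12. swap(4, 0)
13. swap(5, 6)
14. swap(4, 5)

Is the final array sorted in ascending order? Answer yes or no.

Answer: yes

Derivation:
After 1 (reverse(2, 3)): [2, 0, 4, 3, 6, 1, 7, 5]
After 2 (reverse(2, 4)): [2, 0, 6, 3, 4, 1, 7, 5]
After 3 (swap(1, 4)): [2, 4, 6, 3, 0, 1, 7, 5]
After 4 (swap(1, 7)): [2, 5, 6, 3, 0, 1, 7, 4]
After 5 (swap(3, 1)): [2, 3, 6, 5, 0, 1, 7, 4]
After 6 (reverse(3, 4)): [2, 3, 6, 0, 5, 1, 7, 4]
After 7 (reverse(6, 7)): [2, 3, 6, 0, 5, 1, 4, 7]
After 8 (swap(4, 1)): [2, 5, 6, 0, 3, 1, 4, 7]
After 9 (reverse(2, 5)): [2, 5, 1, 3, 0, 6, 4, 7]
After 10 (swap(2, 0)): [1, 5, 2, 3, 0, 6, 4, 7]
After 11 (swap(0, 1)): [5, 1, 2, 3, 0, 6, 4, 7]
After 12 (swap(4, 0)): [0, 1, 2, 3, 5, 6, 4, 7]
After 13 (swap(5, 6)): [0, 1, 2, 3, 5, 4, 6, 7]
After 14 (swap(4, 5)): [0, 1, 2, 3, 4, 5, 6, 7]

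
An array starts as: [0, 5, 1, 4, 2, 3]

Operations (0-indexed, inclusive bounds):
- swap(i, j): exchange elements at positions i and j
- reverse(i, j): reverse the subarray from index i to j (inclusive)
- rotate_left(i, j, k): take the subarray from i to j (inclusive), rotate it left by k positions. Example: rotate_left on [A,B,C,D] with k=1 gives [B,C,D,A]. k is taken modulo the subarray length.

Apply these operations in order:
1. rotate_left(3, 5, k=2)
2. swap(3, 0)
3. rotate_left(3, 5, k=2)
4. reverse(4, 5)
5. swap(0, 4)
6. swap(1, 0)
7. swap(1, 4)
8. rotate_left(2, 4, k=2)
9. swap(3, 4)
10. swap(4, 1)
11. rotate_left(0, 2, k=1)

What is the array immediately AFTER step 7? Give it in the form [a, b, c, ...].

After 1 (rotate_left(3, 5, k=2)): [0, 5, 1, 3, 4, 2]
After 2 (swap(3, 0)): [3, 5, 1, 0, 4, 2]
After 3 (rotate_left(3, 5, k=2)): [3, 5, 1, 2, 0, 4]
After 4 (reverse(4, 5)): [3, 5, 1, 2, 4, 0]
After 5 (swap(0, 4)): [4, 5, 1, 2, 3, 0]
After 6 (swap(1, 0)): [5, 4, 1, 2, 3, 0]
After 7 (swap(1, 4)): [5, 3, 1, 2, 4, 0]

Answer: [5, 3, 1, 2, 4, 0]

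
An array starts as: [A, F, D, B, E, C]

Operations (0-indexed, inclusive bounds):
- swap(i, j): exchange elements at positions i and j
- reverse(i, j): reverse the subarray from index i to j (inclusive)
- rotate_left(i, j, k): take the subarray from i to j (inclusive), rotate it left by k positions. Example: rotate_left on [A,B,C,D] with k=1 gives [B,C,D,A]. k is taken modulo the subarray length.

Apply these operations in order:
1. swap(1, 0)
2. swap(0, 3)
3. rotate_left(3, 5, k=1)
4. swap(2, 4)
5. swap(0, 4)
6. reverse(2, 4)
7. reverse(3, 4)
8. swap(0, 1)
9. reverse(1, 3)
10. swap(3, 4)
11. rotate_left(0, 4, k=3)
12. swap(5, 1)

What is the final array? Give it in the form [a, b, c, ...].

After 1 (swap(1, 0)): [F, A, D, B, E, C]
After 2 (swap(0, 3)): [B, A, D, F, E, C]
After 3 (rotate_left(3, 5, k=1)): [B, A, D, E, C, F]
After 4 (swap(2, 4)): [B, A, C, E, D, F]
After 5 (swap(0, 4)): [D, A, C, E, B, F]
After 6 (reverse(2, 4)): [D, A, B, E, C, F]
After 7 (reverse(3, 4)): [D, A, B, C, E, F]
After 8 (swap(0, 1)): [A, D, B, C, E, F]
After 9 (reverse(1, 3)): [A, C, B, D, E, F]
After 10 (swap(3, 4)): [A, C, B, E, D, F]
After 11 (rotate_left(0, 4, k=3)): [E, D, A, C, B, F]
After 12 (swap(5, 1)): [E, F, A, C, B, D]

Answer: [E, F, A, C, B, D]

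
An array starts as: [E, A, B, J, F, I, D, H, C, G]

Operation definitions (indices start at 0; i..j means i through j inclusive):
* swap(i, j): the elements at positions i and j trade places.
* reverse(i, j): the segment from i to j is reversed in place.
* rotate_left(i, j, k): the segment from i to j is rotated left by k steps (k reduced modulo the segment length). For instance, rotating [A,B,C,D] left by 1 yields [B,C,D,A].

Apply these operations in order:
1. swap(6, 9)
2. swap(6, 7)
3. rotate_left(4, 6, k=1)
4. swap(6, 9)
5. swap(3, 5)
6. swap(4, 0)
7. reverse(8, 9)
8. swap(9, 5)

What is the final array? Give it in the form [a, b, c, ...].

After 1 (swap(6, 9)): [E, A, B, J, F, I, G, H, C, D]
After 2 (swap(6, 7)): [E, A, B, J, F, I, H, G, C, D]
After 3 (rotate_left(4, 6, k=1)): [E, A, B, J, I, H, F, G, C, D]
After 4 (swap(6, 9)): [E, A, B, J, I, H, D, G, C, F]
After 5 (swap(3, 5)): [E, A, B, H, I, J, D, G, C, F]
After 6 (swap(4, 0)): [I, A, B, H, E, J, D, G, C, F]
After 7 (reverse(8, 9)): [I, A, B, H, E, J, D, G, F, C]
After 8 (swap(9, 5)): [I, A, B, H, E, C, D, G, F, J]

Answer: [I, A, B, H, E, C, D, G, F, J]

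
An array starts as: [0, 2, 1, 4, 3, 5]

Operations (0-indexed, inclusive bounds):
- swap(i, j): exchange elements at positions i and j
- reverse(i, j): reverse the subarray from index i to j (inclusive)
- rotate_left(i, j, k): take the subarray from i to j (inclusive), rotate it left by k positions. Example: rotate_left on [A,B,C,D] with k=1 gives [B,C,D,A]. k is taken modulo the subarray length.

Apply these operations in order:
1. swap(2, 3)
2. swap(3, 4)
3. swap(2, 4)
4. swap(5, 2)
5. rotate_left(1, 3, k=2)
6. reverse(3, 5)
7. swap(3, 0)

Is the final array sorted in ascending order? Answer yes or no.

Answer: no

Derivation:
After 1 (swap(2, 3)): [0, 2, 4, 1, 3, 5]
After 2 (swap(3, 4)): [0, 2, 4, 3, 1, 5]
After 3 (swap(2, 4)): [0, 2, 1, 3, 4, 5]
After 4 (swap(5, 2)): [0, 2, 5, 3, 4, 1]
After 5 (rotate_left(1, 3, k=2)): [0, 3, 2, 5, 4, 1]
After 6 (reverse(3, 5)): [0, 3, 2, 1, 4, 5]
After 7 (swap(3, 0)): [1, 3, 2, 0, 4, 5]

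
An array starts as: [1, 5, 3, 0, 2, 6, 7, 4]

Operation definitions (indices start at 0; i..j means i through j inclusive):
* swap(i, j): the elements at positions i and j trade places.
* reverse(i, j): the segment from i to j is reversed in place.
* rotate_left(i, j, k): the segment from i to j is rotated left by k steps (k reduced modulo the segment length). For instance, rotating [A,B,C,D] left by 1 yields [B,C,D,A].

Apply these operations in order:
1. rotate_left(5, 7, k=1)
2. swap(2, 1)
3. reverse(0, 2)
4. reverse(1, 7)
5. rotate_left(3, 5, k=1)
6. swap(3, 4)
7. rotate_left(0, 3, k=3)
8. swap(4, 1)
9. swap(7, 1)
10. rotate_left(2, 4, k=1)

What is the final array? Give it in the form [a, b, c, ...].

After 1 (rotate_left(5, 7, k=1)): [1, 5, 3, 0, 2, 7, 4, 6]
After 2 (swap(2, 1)): [1, 3, 5, 0, 2, 7, 4, 6]
After 3 (reverse(0, 2)): [5, 3, 1, 0, 2, 7, 4, 6]
After 4 (reverse(1, 7)): [5, 6, 4, 7, 2, 0, 1, 3]
After 5 (rotate_left(3, 5, k=1)): [5, 6, 4, 2, 0, 7, 1, 3]
After 6 (swap(3, 4)): [5, 6, 4, 0, 2, 7, 1, 3]
After 7 (rotate_left(0, 3, k=3)): [0, 5, 6, 4, 2, 7, 1, 3]
After 8 (swap(4, 1)): [0, 2, 6, 4, 5, 7, 1, 3]
After 9 (swap(7, 1)): [0, 3, 6, 4, 5, 7, 1, 2]
After 10 (rotate_left(2, 4, k=1)): [0, 3, 4, 5, 6, 7, 1, 2]

Answer: [0, 3, 4, 5, 6, 7, 1, 2]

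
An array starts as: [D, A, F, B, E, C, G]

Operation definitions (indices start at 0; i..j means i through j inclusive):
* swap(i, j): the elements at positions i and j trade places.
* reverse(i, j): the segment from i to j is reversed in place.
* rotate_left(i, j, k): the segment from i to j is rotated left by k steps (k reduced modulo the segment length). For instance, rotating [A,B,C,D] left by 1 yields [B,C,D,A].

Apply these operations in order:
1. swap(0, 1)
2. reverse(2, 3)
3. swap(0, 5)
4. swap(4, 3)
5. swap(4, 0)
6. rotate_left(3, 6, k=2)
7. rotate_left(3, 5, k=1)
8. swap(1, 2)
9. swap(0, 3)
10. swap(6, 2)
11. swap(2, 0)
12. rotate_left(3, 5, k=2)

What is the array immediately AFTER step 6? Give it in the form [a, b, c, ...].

Answer: [F, D, B, A, G, E, C]

Derivation:
After 1 (swap(0, 1)): [A, D, F, B, E, C, G]
After 2 (reverse(2, 3)): [A, D, B, F, E, C, G]
After 3 (swap(0, 5)): [C, D, B, F, E, A, G]
After 4 (swap(4, 3)): [C, D, B, E, F, A, G]
After 5 (swap(4, 0)): [F, D, B, E, C, A, G]
After 6 (rotate_left(3, 6, k=2)): [F, D, B, A, G, E, C]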